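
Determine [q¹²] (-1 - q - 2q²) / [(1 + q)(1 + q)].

The denominator gives the recurrence a_n = −2a_(n−1) − a_(n−2) for n ≥ 3; the numerator fixes a_0 = -1, a_1 = 1, a_2 = -3.
Iterating: -1, 1, -3, 5, -7, 9, -11, 13, -15, 17, -19, 21, -23, so a_12 = -23.

-23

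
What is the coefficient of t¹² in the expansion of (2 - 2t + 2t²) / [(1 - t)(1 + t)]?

4

The denominator gives the recurrence a_n = a_(n−2) for n ≥ 3; the numerator fixes a_0 = 2, a_1 = -2, a_2 = 4.
Iterating: 2, -2, 4, -2, 4, -2, 4, -2, 4, -2, 4, -2, 4, so a_12 = 4.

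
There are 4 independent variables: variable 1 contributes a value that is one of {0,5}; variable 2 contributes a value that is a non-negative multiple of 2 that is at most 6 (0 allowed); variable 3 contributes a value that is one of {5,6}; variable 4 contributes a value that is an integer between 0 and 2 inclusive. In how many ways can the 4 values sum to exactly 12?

6

The generating function for the choices is (1 + y^5)·(1 + y^2 + y^4 + y^6)·(y^5 + y^6)·(1 + y + y^2); the count is [y^12].
(1 + y^5) has coefficients 1,0,0,0,0,1 for degrees 0…5.
(1 + y^2 + y^4 + y^6) has coefficients 1,0,1,0,1,0,1,0,0,0,0,0,0 for degrees 0…12.
Multiplying by (y^5 + y^6) gives running coefficients 0,0,0,0,0,1,1,1,1,1,1,1,1 for degrees 0…12.
Finally multiplying by (1 + y + y^2), the product of all factors after the first has coefficients 0,0,0,0,0,1,2,3,3,3,3,3,3 for degrees 0…12.
[y^12] = 1·3 + 1·3 = 6.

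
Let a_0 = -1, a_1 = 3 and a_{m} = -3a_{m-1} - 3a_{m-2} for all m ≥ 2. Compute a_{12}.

-729

The ordinary generating function has denominator 1 + 3x + 3x^2.
Iterating the recurrence: a_0,…,a_{12} = -1, 3, -6, 9, -9, 0, 27, -81, 162, -243, 243, 0, -729.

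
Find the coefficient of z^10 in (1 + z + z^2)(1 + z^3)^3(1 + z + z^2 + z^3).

8

(1 + z + z^2) has coefficients 1,1,1 for degrees 0…2.
(1 + z^3)^3 has coefficients 1,0,0,3,0,0,3,0,0,1,0 for degrees 0…10.
Finally multiplying by (1 + z + z^2 + z^3), the product of all factors after the first has coefficients 1,1,1,4,3,3,6,3,3,4,1 for degrees 0…10.
[z^10] = 1·1 + 1·4 + 1·3 = 8.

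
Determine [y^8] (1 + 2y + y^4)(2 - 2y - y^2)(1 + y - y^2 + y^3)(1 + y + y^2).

-5

(1 + 2y + y^4) has coefficients 1,2,0,0,1 for degrees 0…4.
(2 - 2y - y^2) has coefficients 2,-2,-1,0,0,0,0,0,0 for degrees 0…8.
Multiplying by (1 + y - y^2 + y^3) gives running coefficients 2,0,-5,3,-1,-1,0,0,0 for degrees 0…8.
Finally multiplying by (1 + y + y^2), the product of all factors after the first has coefficients 2,2,-3,-2,-3,1,-2,-1,0 for degrees 0…8.
[y^8] = 1·0 + 2·(-1) + 1·(-3) = -5.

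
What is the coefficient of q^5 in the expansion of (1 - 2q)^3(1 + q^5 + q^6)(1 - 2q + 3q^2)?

-23

(1 - 2q)^3 has coefficients 1,-6,12,-8 for degrees 0…3.
(1 + q^5 + q^6) has coefficients 1,0,0,0,0,1 for degrees 0…5.
Finally multiplying by (1 - 2q + 3q^2), the product of all factors after the first has coefficients 1,-2,3,0,0,1 for degrees 0…5.
[q^5] = 1·1 − 6·0 + 12·0 − 8·3 = -23.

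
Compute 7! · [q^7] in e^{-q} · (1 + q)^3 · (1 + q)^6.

The EGF product rule gives c_7 = Σ_{k_1+k_2+k_3=7} C(7; k_1,k_2,k_3) · ∏ g_i(k_i), where e^{-q} gives (-1)^k; (1+q)^3 gives the falling factorial (3)_k; (1+q)^6 gives the falling factorial (6)_k.
g_1(k) for k = 0…7: 1, -1, 1, -1, 1, -1, 1, -1.
g_2(k) for k = 0…7: 1, 3, 6, 6, 0, 0, 0, 0.
g_3(k) for k = 0…7: 1, 6, 30, 120, 360, 720, 720, 0.
First combine the last two factors: h(k) = Σ_j C(k,j)·g_2(j)·g_3(k−j) for k = 0…7: 1, 9, 72, 504, 3024, 15120, 60480, 181440.
c_7 = Σ_k C(7,k)·g_1(k)·h(7−k) = 1·1·181440 + 7·(-1)·60480 + 21·1·15120 + 35·(-1)·3024 + 35·1·504 + 21·(-1)·72 + 7·1·9 + 1·(-1)·1 = 181440 − 423360 + 317520 − 105840 + 17640 − 1512 + 63 − 1 = -14050.

-14050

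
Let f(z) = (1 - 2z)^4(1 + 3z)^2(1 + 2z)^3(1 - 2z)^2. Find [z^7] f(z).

(1 - 2z)^4 has coefficients 1,-8,24,-32,16 for degrees 0…4.
(1 + 3z)^2 has coefficients 1,6,9,0,0,0,0,0 for degrees 0…7.
Multiplying by (1 + 2z)^3 gives running coefficients 1,12,57,134,156,72,0,0 for degrees 0…7.
Finally multiplying by (1 - 2z)^2, the product of all factors after the first has coefficients 1,8,13,-46,-152,-16,336,288 for degrees 0…7.
[z^7] = 1·288 − 8·336 + 24·(-16) − 32·(-152) + 16·(-46) = 1344.

1344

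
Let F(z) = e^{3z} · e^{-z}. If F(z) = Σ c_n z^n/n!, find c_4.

16

The EGF product rule gives c_4 = Σ_{k_1+k_2=4} C(4; k_1,k_2) · ∏ g_i(k_i), where e^{3z} gives (3)^k; e^{-z} gives (-1)^k.
g_1(k) for k = 0…4: 1, 3, 9, 27, 81.
g_2(k) for k = 0…4: 1, -1, 1, -1, 1.
c_4 = Σ_k C(4,k)·g_1(k)·g_2(4−k) = 1·1·1 + 4·3·(-1) + 6·9·1 + 4·27·(-1) + 1·81·1 = 1 − 12 + 54 − 108 + 81 = 16.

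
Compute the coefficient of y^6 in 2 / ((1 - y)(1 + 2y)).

86

Partial fractions give a closed form: a_n = (2/3)·1^n + (4/3)·(-2)^n.
At n = 6: a_6 = 86.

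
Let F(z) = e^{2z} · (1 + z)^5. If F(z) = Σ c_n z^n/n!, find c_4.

1256

The EGF product rule gives c_4 = Σ_{k_1+k_2=4} C(4; k_1,k_2) · ∏ g_i(k_i), where e^{2z} gives (2)^k; (1+z)^5 gives the falling factorial (5)_k.
g_1(k) for k = 0…4: 1, 2, 4, 8, 16.
g_2(k) for k = 0…4: 1, 5, 20, 60, 120.
c_4 = Σ_k C(4,k)·g_1(k)·g_2(4−k) = 1·1·120 + 4·2·60 + 6·4·20 + 4·8·5 + 1·16·1 = 120 + 480 + 480 + 160 + 16 = 1256.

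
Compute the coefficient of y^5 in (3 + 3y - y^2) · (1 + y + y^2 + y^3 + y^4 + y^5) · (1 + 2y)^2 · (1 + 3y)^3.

(3 + 3y - y^2) has coefficients 3,3,-1 for degrees 0…2.
(1 + y + y^2 + y^3 + y^4 + y^5) has coefficients 1,1,1,1,1,1 for degrees 0…5.
Multiplying by (1 + 2y)^2 gives running coefficients 1,5,9,9,9,9 for degrees 0…5.
Finally multiplying by (1 + 3y)^3, the product of all factors after the first has coefficients 1,14,81,252,468,576 for degrees 0…5.
[y^5] = 3·576 + 3·468 − 1·252 = 2880.

2880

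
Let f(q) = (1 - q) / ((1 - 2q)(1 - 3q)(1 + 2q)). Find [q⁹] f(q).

23210

Partial fractions give a closed form: a_n = (-1/2)·2^n + (6/5)·3^n + (3/10)·(-2)^n.
At n = 9: a_9 = 23210.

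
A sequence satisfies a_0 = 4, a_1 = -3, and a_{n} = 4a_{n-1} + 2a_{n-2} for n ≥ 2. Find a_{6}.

The ordinary generating function has denominator 1 - 4x - 2x^2.
Iterating the recurrence: a_0,…,a_{6} = 4, -3, -4, -22, -96, -428, -1904.

-1904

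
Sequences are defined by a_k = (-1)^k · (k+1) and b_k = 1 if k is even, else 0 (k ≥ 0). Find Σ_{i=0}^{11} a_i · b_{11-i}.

-42

Write out a_i and b_{11-i} for i = 0,…,11 and sum the products.
Σ = 1·0 − 2·1 + 3·0 − 4·1 + 5·0 − 6·1 + 7·0 − 8·1 + 9·0 − 10·1 + 11·0 − 12·1 = -42.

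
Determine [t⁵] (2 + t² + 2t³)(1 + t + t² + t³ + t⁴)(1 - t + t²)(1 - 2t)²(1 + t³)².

29

(2 + t² + 2t³) has coefficients 2,0,1,2 for degrees 0…3.
(1 + t + t² + t³ + t⁴) has coefficients 1,1,1,1,1,0 for degrees 0…5.
Multiplying by (1 - t + t²) gives running coefficients 1,0,1,1,1,0 for degrees 0…5.
Multiplying by (1 - 2t)² gives running coefficients 1,-4,5,-3,1,0 for degrees 0…5.
Finally multiplying by (1 + t³)², the product of all factors after the first has coefficients 1,-4,5,-1,-7,10 for degrees 0…5.
[t⁵] = 2·10 + 1·(-1) + 2·5 = 29.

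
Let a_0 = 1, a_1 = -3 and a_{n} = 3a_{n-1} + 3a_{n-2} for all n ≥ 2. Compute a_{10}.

The ordinary generating function has denominator 1 - 3y - 3y^2.
Iterating the recurrence: a_0,…,a_{10} = 1, -3, -6, -27, -99, -378, -1431, -5427, -20574, -78003, -295731.

-295731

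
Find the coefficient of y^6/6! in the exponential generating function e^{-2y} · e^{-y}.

The EGF product rule gives c_6 = Σ_{k_1+k_2=6} C(6; k_1,k_2) · ∏ g_i(k_i), where e^{-2y} gives (-2)^k; e^{-y} gives (-1)^k.
g_1(k) for k = 0…6: 1, -2, 4, -8, 16, -32, 64.
g_2(k) for k = 0…6: 1, -1, 1, -1, 1, -1, 1.
c_6 = Σ_k C(6,k)·g_1(k)·g_2(6−k) = 1·1·1 + 6·(-2)·(-1) + 15·4·1 + 20·(-8)·(-1) + 15·16·1 + 6·(-32)·(-1) + 1·64·1 = 1 + 12 + 60 + 160 + 240 + 192 + 64 = 729.

729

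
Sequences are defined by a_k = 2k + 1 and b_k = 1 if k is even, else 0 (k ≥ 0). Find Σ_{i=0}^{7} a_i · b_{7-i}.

36

The convolution is the t^7 coefficient of A(t)B(t).
Σ = 1·0 + 3·1 + 5·0 + 7·1 + 9·0 + 11·1 + 13·0 + 15·1 = 36.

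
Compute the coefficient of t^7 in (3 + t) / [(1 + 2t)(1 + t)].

The denominator gives the recurrence a_n = −3a_(n−1) − 2a_(n−2) for n ≥ 3; the numerator fixes a_0 = 3, a_1 = -8, a_2 = 18.
Iterating: 3, -8, 18, -38, 78, -158, 318, -638, so a_7 = -638.

-638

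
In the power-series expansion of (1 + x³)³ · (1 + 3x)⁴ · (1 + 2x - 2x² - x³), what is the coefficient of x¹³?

(1 + x³)³ has coefficients 1,0,0,3,0,0,3,0,0,1 for degrees 0…9.
(1 + 3x)⁴ has coefficients 1,12,54,108,81,0,0,0,0,0,0,0,0,0 for degrees 0…13.
Finally multiplying by (1 + 2x - 2x² - x³), the product of all factors after the first has coefficients 1,14,76,191,177,-108,-270,-81,0,0,0,0,0,0 for degrees 0…13.
[x¹³] = 1·0 + 3·0 + 3·(-81) + 1·177 = -66.

-66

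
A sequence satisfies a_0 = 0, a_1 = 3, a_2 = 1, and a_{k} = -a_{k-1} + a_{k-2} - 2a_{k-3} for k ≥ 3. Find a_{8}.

-71

The ordinary generating function has denominator 1 + y - y^2 + 2y^3.
Iterating the recurrence: a_0,…,a_{8} = 0, 3, 1, 2, -7, 7, -18, 39, -71.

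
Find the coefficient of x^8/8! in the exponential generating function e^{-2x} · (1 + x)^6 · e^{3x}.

93289

The EGF product rule gives c_8 = Σ_{k_1+k_2+k_3=8} C(8; k_1,k_2,k_3) · ∏ g_i(k_i), where e^{-2x} gives (-2)^k; (1+x)^6 gives the falling factorial (6)_k; e^{3x} gives (3)^k.
g_1(k) for k = 0…8: 1, -2, 4, -8, 16, -32, 64, -128, 256.
g_2(k) for k = 0…8: 1, 6, 30, 120, 360, 720, 720, 0, 0.
g_3(k) for k = 0…8: 1, 3, 9, 27, 81, 243, 729, 2187, 6561.
First combine the last two factors: h(k) = Σ_j C(k,j)·g_2(j)·g_3(k−j) for k = 0…8: 1, 9, 75, 579, 4149, 27693, 173007, 1017495, 5668137.
c_8 = Σ_k C(8,k)·g_1(k)·h(8−k) = 1·1·5668137 + 8·(-2)·1017495 + 28·4·173007 + 56·(-8)·27693 + 70·16·4149 + 56·(-32)·579 + 28·64·75 + 8·(-128)·9 + 1·256·1 = 5668137 − 16279920 + 19376784 − 12406464 + 4646880 − 1037568 + 134400 − 9216 + 256 = 93289.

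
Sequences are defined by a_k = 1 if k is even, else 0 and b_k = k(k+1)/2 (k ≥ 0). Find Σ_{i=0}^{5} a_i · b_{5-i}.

Write out a_i and b_{5-i} for i = 0,…,5 and sum the products.
Σ = 1·15 + 0·10 + 1·6 + 0·3 + 1·1 + 0·0 = 22.

22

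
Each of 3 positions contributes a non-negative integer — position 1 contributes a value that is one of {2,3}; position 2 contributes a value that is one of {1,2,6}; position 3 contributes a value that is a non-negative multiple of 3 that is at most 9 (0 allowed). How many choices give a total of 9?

2

The generating function for the choices is (x² + x³)·(x + x² + x⁶)·(1 + x³ + x⁶ + x⁹); the count is [x⁹].
(x² + x³) has coefficients 0,0,1,1 for degrees 0…3.
(x + x² + x⁶) has coefficients 0,1,1,0,0,0,1,0,0,0 for degrees 0…9.
Finally multiplying by (1 + x³ + x⁶ + x⁹), the product of all factors after the first has coefficients 0,1,1,0,1,1,1,1,1,1 for degrees 0…9.
[x⁹] = 1·1 + 1·1 = 2.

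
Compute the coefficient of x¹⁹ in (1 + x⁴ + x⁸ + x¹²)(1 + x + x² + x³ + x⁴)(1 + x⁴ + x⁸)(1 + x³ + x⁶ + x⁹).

(1 + x⁴ + x⁸ + x¹²) has coefficients 1,0,0,0,1,0,0,0,1,0,0,0,1 for degrees 0…12.
(1 + x + x² + x³ + x⁴) has coefficients 1,1,1,1,1,0,0,0,0,0,0,0,0,0,0,0,0,0,0,0 for degrees 0…19.
Multiplying by (1 + x⁴ + x⁸) gives running coefficients 1,1,1,1,2,1,1,1,2,1,1,1,1,0,0,0,0,0,0,0 for degrees 0…19.
Finally multiplying by (1 + x³ + x⁶ + x⁹), the product of all factors after the first has coefficients 1,1,1,2,3,2,3,4,4,4,5,5,4,4,4,3,2,3,2,1 for degrees 0…19.
[x¹⁹] = 1·1 + 1·3 + 1·5 + 1·4 = 13.

13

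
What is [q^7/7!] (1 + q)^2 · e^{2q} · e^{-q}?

The EGF product rule gives c_7 = Σ_{k_1+k_2+k_3=7} C(7; k_1,k_2,k_3) · ∏ g_i(k_i), where (1+q)^2 gives the falling factorial (2)_k; e^{2q} gives (2)^k; e^{-q} gives (-1)^k.
g_1(k) for k = 0…7: 1, 2, 2, 0, 0, 0, 0, 0.
g_2(k) for k = 0…7: 1, 2, 4, 8, 16, 32, 64, 128.
g_3(k) for k = 0…7: 1, -1, 1, -1, 1, -1, 1, -1.
First combine the last two factors: h(k) = Σ_j C(k,j)·g_2(j)·g_3(k−j) for k = 0…7: 1, 1, 1, 1, 1, 1, 1, 1.
c_7 = Σ_k C(7,k)·g_1(k)·h(7−k) = 1·1·1 + 7·2·1 + 21·2·1 = 1 + 14 + 42 = 57.

57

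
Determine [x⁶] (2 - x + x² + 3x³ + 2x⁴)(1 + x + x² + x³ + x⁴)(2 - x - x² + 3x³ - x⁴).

13

(2 - x + x² + 3x³ + 2x⁴) has coefficients 2,-1,1,3,2 for degrees 0…4.
(1 + x + x² + x³ + x⁴) has coefficients 1,1,1,1,1,0,0 for degrees 0…6.
Finally multiplying by (2 - x - x² + 3x³ - x⁴), the product of all factors after the first has coefficients 2,1,0,3,2,0,1 for degrees 0…6.
[x⁶] = 2·1 − 1·0 + 1·2 + 3·3 + 2·0 = 13.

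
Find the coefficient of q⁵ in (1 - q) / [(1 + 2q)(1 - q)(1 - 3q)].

The denominator gives the recurrence a_n = 2a_(n−1) + 5a_(n−2) − 6a_(n−3) for n ≥ 3; the numerator fixes a_0 = 1, a_1 = 1, a_2 = 7.
Iterating: 1, 1, 7, 13, 55, 133, so a_5 = 133.

133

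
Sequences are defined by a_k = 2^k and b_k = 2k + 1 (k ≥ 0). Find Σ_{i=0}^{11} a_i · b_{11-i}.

This is [x^11] in the product of the two ordinary generating functions.
Σ = 1·23 + 2·21 + 4·19 + 8·17 + 16·15 + 32·13 + 64·11 + 128·9 + 256·7 + 512·5 + 1024·3 + 2048·1 = 12261.

12261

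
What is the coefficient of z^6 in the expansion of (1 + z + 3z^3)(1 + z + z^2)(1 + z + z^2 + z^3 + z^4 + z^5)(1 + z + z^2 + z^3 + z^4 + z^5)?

(1 + z + 3z^3) has coefficients 1,1,0,3 for degrees 0…3.
(1 + z + z^2) has coefficients 1,1,1,0,0,0,0 for degrees 0…6.
Multiplying by (1 + z + z^2 + z^3 + z^4 + z^5) gives running coefficients 1,2,3,3,3,3,2 for degrees 0…6.
Finally multiplying by (1 + z + z^2 + z^3 + z^4 + z^5), the product of all factors after the first has coefficients 1,3,6,9,12,15,16 for degrees 0…6.
[z^6] = 1·16 + 1·15 + 3·9 = 58.

58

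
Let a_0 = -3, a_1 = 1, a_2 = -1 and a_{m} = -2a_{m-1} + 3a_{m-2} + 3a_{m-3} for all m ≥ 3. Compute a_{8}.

The ordinary generating function has denominator 1 + 2t - 3t^2 - 3t^3.
Iterating the recurrence: a_0,…,a_{8} = -3, 1, -1, -4, 8, -31, 74, -217, 563.

563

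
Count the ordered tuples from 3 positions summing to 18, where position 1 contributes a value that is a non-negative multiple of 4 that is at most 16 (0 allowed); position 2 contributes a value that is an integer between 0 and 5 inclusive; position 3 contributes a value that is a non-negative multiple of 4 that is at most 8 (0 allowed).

3

The generating function for the choices is (1 + t^4 + t^8 + t^12 + t^16)·(1 + t + t^2 + t^3 + t^4 + t^5)·(1 + t^4 + t^8); the count is [t^18].
(1 + t^4 + t^8 + t^12 + t^16) has coefficients 1,0,0,0,1,0,0,0,1,0,0,0,1,0,0,0,1 for degrees 0…16.
(1 + t + t^2 + t^3 + t^4 + t^5) has coefficients 1,1,1,1,1,1,0,0,0,0,0,0,0,0,0,0,0,0,0 for degrees 0…18.
Finally multiplying by (1 + t^4 + t^8), the product of all factors after the first has coefficients 1,1,1,1,2,2,1,1,2,2,1,1,1,1,0,0,0,0,0 for degrees 0…18.
[t^18] = 1·0 + 1·0 + 1·1 + 1·1 + 1·1 = 3.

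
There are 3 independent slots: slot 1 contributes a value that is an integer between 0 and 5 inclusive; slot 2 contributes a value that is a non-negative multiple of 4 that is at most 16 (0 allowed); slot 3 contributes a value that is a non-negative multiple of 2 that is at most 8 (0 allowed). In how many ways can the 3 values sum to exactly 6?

The generating function for the choices is (1 + z + z^2 + z^3 + z^4 + z^5)·(1 + z^4 + z^8 + z^12 + z^16)·(1 + z^2 + z^4 + z^6 + z^8); the count is [z^6].
(1 + z + z^2 + z^3 + z^4 + z^5) has coefficients 1,1,1,1,1,1 for degrees 0…5.
(1 + z^4 + z^8 + z^12 + z^16) has coefficients 1,0,0,0,1,0,0 for degrees 0…6.
Finally multiplying by (1 + z^2 + z^4 + z^6 + z^8), the product of all factors after the first has coefficients 1,0,1,0,2,0,2 for degrees 0…6.
[z^6] = 1·2 + 1·0 + 1·2 + 1·0 + 1·1 + 1·0 = 5.

5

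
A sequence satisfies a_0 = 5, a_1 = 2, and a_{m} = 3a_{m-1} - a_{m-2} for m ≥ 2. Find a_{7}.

34

The ordinary generating function has denominator 1 - 3y + y^2.
Iterating the recurrence: a_0,…,a_{7} = 5, 2, 1, 1, 2, 5, 13, 34.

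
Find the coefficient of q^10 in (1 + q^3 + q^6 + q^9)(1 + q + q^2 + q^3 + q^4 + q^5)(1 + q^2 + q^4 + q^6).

8

(1 + q^3 + q^6 + q^9) has coefficients 1,0,0,1,0,0,1,0,0,1 for degrees 0…9.
(1 + q + q^2 + q^3 + q^4 + q^5) has coefficients 1,1,1,1,1,1,0,0,0,0,0 for degrees 0…10.
Finally multiplying by (1 + q^2 + q^4 + q^6), the product of all factors after the first has coefficients 1,1,2,2,3,3,3,3,2,2,1 for degrees 0…10.
[q^10] = 1·1 + 1·3 + 1·3 + 1·1 = 8.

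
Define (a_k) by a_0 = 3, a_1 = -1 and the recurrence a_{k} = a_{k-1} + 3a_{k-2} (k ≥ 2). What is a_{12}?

17987

The ordinary generating function has denominator 1 - x - 3x^2.
Iterating the recurrence: a_0,…,a_{12} = 3, -1, 8, 5, 29, 44, 131, 263, 656, 1445, 3413, 7748, 17987.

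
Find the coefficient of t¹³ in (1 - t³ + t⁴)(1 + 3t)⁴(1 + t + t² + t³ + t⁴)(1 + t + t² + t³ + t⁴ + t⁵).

337

(1 - t³ + t⁴) has coefficients 1,0,0,-1,1 for degrees 0…4.
(1 + 3t)⁴ has coefficients 1,12,54,108,81,0,0,0,0,0,0,0,0,0 for degrees 0…13.
Multiplying by (1 + t + t² + t³ + t⁴) gives running coefficients 1,13,67,175,256,255,243,189,81,0,0,0,0,0 for degrees 0…13.
Finally multiplying by (1 + t + t² + t³ + t⁴ + t⁵), the product of all factors after the first has coefficients 1,14,81,256,512,767,1009,1185,1199,1024,768,513,270,81 for degrees 0…13.
[t¹³] = 1·81 − 1·768 + 1·1024 = 337.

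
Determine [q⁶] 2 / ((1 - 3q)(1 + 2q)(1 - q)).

Partial fractions give a closed form: a_n = (9/5)·3^n + (8/15)·(-2)^n + (-1/3)·1^n.
At n = 6: a_6 = 1346.

1346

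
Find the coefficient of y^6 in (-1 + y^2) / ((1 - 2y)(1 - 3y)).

-1848

The denominator gives the recurrence a_n = 5a_(n−1) − 6a_(n−2) for n ≥ 3; the numerator fixes a_0 = -1, a_1 = -5, a_2 = -18.
Iterating: -1, -5, -18, -60, -192, -600, -1848, so a_6 = -1848.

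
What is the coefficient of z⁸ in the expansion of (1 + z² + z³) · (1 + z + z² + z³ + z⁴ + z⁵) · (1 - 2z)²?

(1 + z² + z³) has coefficients 1,0,1,1 for degrees 0…3.
(1 + z + z² + z³ + z⁴ + z⁵) has coefficients 1,1,1,1,1,1,0,0,0 for degrees 0…8.
Finally multiplying by (1 - 2z)², the product of all factors after the first has coefficients 1,-3,1,1,1,1,0,4,0 for degrees 0…8.
[z⁸] = 1·0 + 1·0 + 1·1 = 1.

1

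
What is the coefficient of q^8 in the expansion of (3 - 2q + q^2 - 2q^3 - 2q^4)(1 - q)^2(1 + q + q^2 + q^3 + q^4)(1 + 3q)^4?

129

(3 - 2q + q^2 - 2q^3 - 2q^4) has coefficients 3,-2,1,-2,-2 for degrees 0…4.
(1 - q)^2 has coefficients 1,-2,1,0,0,0,0,0,0 for degrees 0…8.
Multiplying by (1 + q + q^2 + q^3 + q^4) gives running coefficients 1,-1,0,0,0,-1,1,0,0 for degrees 0…8.
Finally multiplying by (1 + 3q)^4, the product of all factors after the first has coefficients 1,11,42,54,-27,-82,-11,-42,-54 for degrees 0…8.
[q^8] = 3·(-54) − 2·(-42) + 1·(-11) − 2·(-82) − 2·(-27) = 129.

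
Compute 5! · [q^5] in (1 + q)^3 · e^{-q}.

The EGF product rule gives c_5 = Σ_{k_1+k_2=5} C(5; k_1,k_2) · ∏ g_i(k_i), where (1+q)^3 gives the falling factorial (3)_k; e^{-q} gives (-1)^k.
g_1(k) for k = 0…5: 1, 3, 6, 6, 0, 0.
g_2(k) for k = 0…5: 1, -1, 1, -1, 1, -1.
c_5 = Σ_k C(5,k)·g_1(k)·g_2(5−k) = 1·1·(-1) + 5·3·1 + 10·6·(-1) + 10·6·1 = −1 + 15 − 60 + 60 = 14.

14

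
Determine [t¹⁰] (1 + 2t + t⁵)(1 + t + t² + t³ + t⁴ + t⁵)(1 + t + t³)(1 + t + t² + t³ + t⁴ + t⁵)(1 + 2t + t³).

(1 + 2t + t⁵) has coefficients 1,2,0,0,0,1 for degrees 0…5.
(1 + t + t² + t³ + t⁴ + t⁵) has coefficients 1,1,1,1,1,1,0,0,0,0,0 for degrees 0…10.
Multiplying by (1 + t + t³) gives running coefficients 1,2,2,3,3,3,2,1,1,0,0 for degrees 0…10.
Multiplying by (1 + t + t² + t³ + t⁴ + t⁵) gives running coefficients 1,3,5,8,11,14,15,14,13,10,7 for degrees 0…10.
Finally multiplying by (1 + 2t + t³), the product of all factors after the first has coefficients 1,5,11,19,30,41,51,55,55,51,41 for degrees 0…10.
[t¹⁰] = 1·41 + 2·51 + 1·41 = 184.

184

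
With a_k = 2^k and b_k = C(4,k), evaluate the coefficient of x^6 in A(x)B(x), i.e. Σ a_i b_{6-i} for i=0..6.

Write out a_i and b_{6-i} for i = 0,…,6 and sum the products.
Σ = 1·0 + 2·0 + 4·1 + 8·4 + 16·6 + 32·4 + 64·1 = 324.

324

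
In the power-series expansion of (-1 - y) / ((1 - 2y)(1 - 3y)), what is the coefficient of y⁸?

-25476

The denominator gives the recurrence a_n = 5a_(n−1) − 6a_(n−2) for n ≥ 2; the numerator fixes a_0 = -1, a_1 = -6.
Iterating: -1, -6, -24, -84, -276, -876, -2724, -8364, -25476, so a_8 = -25476.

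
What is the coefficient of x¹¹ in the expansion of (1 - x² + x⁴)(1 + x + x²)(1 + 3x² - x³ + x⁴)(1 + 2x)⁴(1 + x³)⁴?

(1 - x² + x⁴) has coefficients 1,0,-1,0,1 for degrees 0…4.
(1 + x + x²) has coefficients 1,1,1,0,0,0,0,0,0,0,0,0 for degrees 0…11.
Multiplying by (1 + 3x² - x³ + x⁴) gives running coefficients 1,1,4,2,3,0,1,0,0,0,0,0 for degrees 0…11.
Multiplying by (1 + 2x)⁴ gives running coefficients 1,9,36,90,163,216,201,136,72,32,16,0 for degrees 0…11.
Finally multiplying by (1 + x³)⁴, the product of all factors after the first has coefficients 1,9,36,94,199,360,567,842,1152,1380,1574,1728 for degrees 0…11.
[x¹¹] = 1·1728 − 1·1380 + 1·842 = 1190.

1190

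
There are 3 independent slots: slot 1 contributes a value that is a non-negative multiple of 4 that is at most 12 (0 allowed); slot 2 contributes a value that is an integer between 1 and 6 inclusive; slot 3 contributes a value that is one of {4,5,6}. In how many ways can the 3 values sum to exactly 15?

The generating function for the choices is (1 + z⁴ + z⁸ + z¹²)·(z + z² + z³ + z⁴ + z⁵ + z⁶)·(z⁴ + z⁵ + z⁶); the count is [z¹⁵].
(1 + z⁴ + z⁸ + z¹²) has coefficients 1,0,0,0,1,0,0,0,1,0,0,0,1 for degrees 0…12.
(z + z² + z³ + z⁴ + z⁵ + z⁶) has coefficients 0,1,1,1,1,1,1,0,0,0,0,0,0,0,0,0 for degrees 0…15.
Finally multiplying by (z⁴ + z⁵ + z⁶), the product of all factors after the first has coefficients 0,0,0,0,0,1,2,3,3,3,3,2,1,0,0,0 for degrees 0…15.
[z¹⁵] = 1·0 + 1·2 + 1·3 + 1·0 = 5.

5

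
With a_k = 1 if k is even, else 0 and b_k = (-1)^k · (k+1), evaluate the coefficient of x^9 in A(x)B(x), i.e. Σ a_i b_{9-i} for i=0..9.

The convolution is the x^9 coefficient of A(x)B(x).
Σ = 1·(-10) + 0·9 + 1·(-8) + 0·7 + 1·(-6) + 0·5 + 1·(-4) + 0·3 + 1·(-2) + 0·1 = -30.

-30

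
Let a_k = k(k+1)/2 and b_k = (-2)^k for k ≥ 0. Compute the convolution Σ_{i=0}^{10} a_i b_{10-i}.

Write out a_i and b_{10-i} for i = 0,…,10 and sum the products.
Σ = 0·1024 + 1·(-512) + 3·256 + 6·(-128) + 10·64 + 15·(-32) + 21·16 + 28·(-8) + 36·4 + 45·(-2) + 55·1 = -131.

-131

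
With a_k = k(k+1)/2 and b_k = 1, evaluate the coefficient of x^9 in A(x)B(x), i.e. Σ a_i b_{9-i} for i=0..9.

165

Write out a_i and b_{9-i} for i = 0,…,9 and sum the products.
Σ = 0·1 + 1·1 + 3·1 + 6·1 + 10·1 + 15·1 + 21·1 + 28·1 + 36·1 + 45·1 = 165.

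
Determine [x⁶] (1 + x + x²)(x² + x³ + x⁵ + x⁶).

(1 + x + x²) has coefficients 1,1,1 for degrees 0…2.
(x² + x³ + x⁵ + x⁶) has coefficients 0,0,1,1,0,1,1 for degrees 0…6.
[x⁶] = 1·1 + 1·1 + 1·0 = 2.

2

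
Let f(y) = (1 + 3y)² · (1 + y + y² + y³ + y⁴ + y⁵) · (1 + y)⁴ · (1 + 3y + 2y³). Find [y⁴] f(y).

(1 + 3y)² has coefficients 1,6,9 for degrees 0…2.
(1 + y + y² + y³ + y⁴ + y⁵) has coefficients 1,1,1,1,1 for degrees 0…4.
Multiplying by (1 + y)⁴ gives running coefficients 1,5,11,15,16 for degrees 0…4.
Finally multiplying by (1 + 3y + 2y³), the product of all factors after the first has coefficients 1,8,26,50,71 for degrees 0…4.
[y⁴] = 1·71 + 6·50 + 9·26 = 605.

605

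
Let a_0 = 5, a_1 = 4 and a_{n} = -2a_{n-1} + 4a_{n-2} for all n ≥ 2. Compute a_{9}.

-18944

The ordinary generating function has denominator 1 + 2z - 4z^2.
Iterating the recurrence: a_0,…,a_{9} = 5, 4, 12, -8, 64, -160, 576, -1792, 5888, -18944.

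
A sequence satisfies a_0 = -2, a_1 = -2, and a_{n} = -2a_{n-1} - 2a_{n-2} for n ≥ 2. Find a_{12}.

128

The ordinary generating function has denominator 1 + 2x + 2x^2.
Iterating the recurrence: a_0,…,a_{12} = -2, -2, 8, -12, 8, 8, -32, 48, -32, -32, 128, -192, 128.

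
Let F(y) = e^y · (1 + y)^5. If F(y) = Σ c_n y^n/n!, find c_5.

1546

The EGF product rule gives c_5 = Σ_{k_1+k_2=5} C(5; k_1,k_2) · ∏ g_i(k_i), where e^y gives (1)^k; (1+y)^5 gives the falling factorial (5)_k.
g_1(k) for k = 0…5: 1, 1, 1, 1, 1, 1.
g_2(k) for k = 0…5: 1, 5, 20, 60, 120, 120.
c_5 = Σ_k C(5,k)·g_1(k)·g_2(5−k) = 1·1·120 + 5·1·120 + 10·1·60 + 10·1·20 + 5·1·5 + 1·1·1 = 120 + 600 + 600 + 200 + 25 + 1 = 1546.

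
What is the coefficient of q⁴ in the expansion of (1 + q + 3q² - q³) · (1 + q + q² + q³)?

3

(1 + q + 3q² - q³) has coefficients 1,1,3,-1 for degrees 0…3.
(1 + q + q² + q³) has coefficients 1,1,1,1,0 for degrees 0…4.
[q⁴] = 1·0 + 1·1 + 3·1 − 1·1 = 3.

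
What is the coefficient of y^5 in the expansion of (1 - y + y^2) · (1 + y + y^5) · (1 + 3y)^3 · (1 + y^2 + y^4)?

65

(1 - y + y^2) has coefficients 1,-1,1 for degrees 0…2.
(1 + y + y^5) has coefficients 1,1,0,0,0,1 for degrees 0…5.
Multiplying by (1 + 3y)^3 gives running coefficients 1,10,36,54,27,1 for degrees 0…5.
Finally multiplying by (1 + y^2 + y^4), the product of all factors after the first has coefficients 1,10,37,64,64,65 for degrees 0…5.
[y^5] = 1·65 − 1·64 + 1·64 = 65.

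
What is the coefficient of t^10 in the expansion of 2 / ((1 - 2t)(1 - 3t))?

The denominator gives the recurrence a_n = 5a_(n−1) − 6a_(n−2) for n ≥ 2; the numerator fixes a_0 = 2, a_1 = 10.
Iterating: 2, 10, 38, 130, 422, 1330, 4118, 12610, 38342, 116050, 350198, so a_10 = 350198.

350198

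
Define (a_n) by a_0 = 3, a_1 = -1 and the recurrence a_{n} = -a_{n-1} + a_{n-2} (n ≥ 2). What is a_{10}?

157

The ordinary generating function has denominator 1 + x - x^2.
Iterating the recurrence: a_0,…,a_{10} = 3, -1, 4, -5, 9, -14, 23, -37, 60, -97, 157.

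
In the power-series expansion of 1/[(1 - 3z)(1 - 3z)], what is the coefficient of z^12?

The denominator gives the recurrence a_n = 6a_(n−1) − 9a_(n−2) for n ≥ 2; the numerator fixes a_0 = 1, a_1 = 6.
Iterating: 1, 6, 27, 108, 405, 1458, 5103, 17496, 59049, 196830, 649539, 2125764, 6908733, so a_12 = 6908733.

6908733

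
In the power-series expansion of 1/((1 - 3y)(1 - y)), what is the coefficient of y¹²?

797161

Partial fractions give a closed form: a_n = (3/2)·3^n + (-1/2)·1^n.
At n = 12: a_12 = 797161.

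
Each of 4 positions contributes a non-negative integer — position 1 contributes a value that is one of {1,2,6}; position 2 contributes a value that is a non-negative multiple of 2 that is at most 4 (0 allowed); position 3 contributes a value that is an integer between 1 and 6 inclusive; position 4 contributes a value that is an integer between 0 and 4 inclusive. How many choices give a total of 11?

29

The generating function for the choices is (t + t^2 + t^6)·(1 + t^2 + t^4)·(t + t^2 + t^3 + t^4 + t^5 + t^6)·(1 + t + t^2 + t^3 + t^4); the count is [t^11].
(t + t^2 + t^6) has coefficients 0,1,1,0,0,0,1 for degrees 0…6.
(1 + t^2 + t^4) has coefficients 1,0,1,0,1,0,0,0,0,0,0,0 for degrees 0…11.
Multiplying by (t + t^2 + t^3 + t^4 + t^5 + t^6) gives running coefficients 0,1,1,2,2,3,3,2,2,1,1,0 for degrees 0…11.
Finally multiplying by (1 + t + t^2 + t^3 + t^4), the product of all factors after the first has coefficients 0,1,2,4,6,9,11,12,12,11,9,6 for degrees 0…11.
[t^11] = 1·9 + 1·11 + 1·9 = 29.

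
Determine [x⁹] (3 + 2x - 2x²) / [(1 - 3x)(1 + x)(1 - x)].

76271

Partial fractions give a closed form: a_n = (31/8)·3^n + (-1/8)·(-1)^n + (-3/4)·1^n.
At n = 9: a_9 = 76271.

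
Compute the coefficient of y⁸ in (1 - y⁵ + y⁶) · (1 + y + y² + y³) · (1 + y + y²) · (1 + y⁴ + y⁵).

5

(1 - y⁵ + y⁶) has coefficients 1,0,0,0,0,-1,1 for degrees 0…6.
(1 + y + y² + y³) has coefficients 1,1,1,1,0,0,0,0,0 for degrees 0…8.
Multiplying by (1 + y + y²) gives running coefficients 1,2,3,3,2,1,0,0,0 for degrees 0…8.
Finally multiplying by (1 + y⁴ + y⁵), the product of all factors after the first has coefficients 1,2,3,3,3,4,5,6,5 for degrees 0…8.
[y⁸] = 1·5 − 1·3 + 1·3 = 5.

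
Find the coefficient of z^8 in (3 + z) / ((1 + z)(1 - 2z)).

The denominator gives the recurrence a_n = a_(n−1) + 2a_(n−2) for n ≥ 2; the numerator fixes a_0 = 3, a_1 = 4.
Iterating: 3, 4, 10, 18, 38, 74, 150, 298, 598, so a_8 = 598.

598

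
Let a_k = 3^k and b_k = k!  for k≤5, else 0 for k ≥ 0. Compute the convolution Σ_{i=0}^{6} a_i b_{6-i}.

1872

The convolution is the x^6 coefficient of A(x)B(x).
Σ = 1·0 + 3·120 + 9·24 + 27·6 + 81·2 + 243·1 + 729·1 = 1872.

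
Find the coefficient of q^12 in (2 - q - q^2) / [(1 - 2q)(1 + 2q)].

7168

The denominator gives the recurrence a_n = 4a_(n−2) for n ≥ 3; the numerator fixes a_0 = 2, a_1 = -1, a_2 = 7.
Iterating: 2, -1, 7, -4, 28, -16, 112, -64, 448, -256, 1792, -1024, 7168, so a_12 = 7168.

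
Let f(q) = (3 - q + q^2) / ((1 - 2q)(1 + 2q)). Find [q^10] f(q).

3328

The denominator gives the recurrence a_n = 4a_(n−2) for n ≥ 3; the numerator fixes a_0 = 3, a_1 = -1, a_2 = 13.
Iterating: 3, -1, 13, -4, 52, -16, 208, -64, 832, -256, 3328, so a_10 = 3328.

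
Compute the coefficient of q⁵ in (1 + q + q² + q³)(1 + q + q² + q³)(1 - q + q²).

3

(1 + q + q² + q³) has coefficients 1,1,1,1 for degrees 0…3.
(1 + q + q² + q³) has coefficients 1,1,1,1,0,0 for degrees 0…5.
Finally multiplying by (1 - q + q²), the product of all factors after the first has coefficients 1,0,1,1,0,1 for degrees 0…5.
[q⁵] = 1·1 + 1·0 + 1·1 + 1·1 = 3.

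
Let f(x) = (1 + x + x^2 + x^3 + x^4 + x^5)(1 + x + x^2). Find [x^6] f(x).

(1 + x + x^2 + x^3 + x^4 + x^5) has coefficients 1,1,1,1,1,1 for degrees 0…5.
(1 + x + x^2) has coefficients 1,1,1,0,0,0,0 for degrees 0…6.
[x^6] = 1·0 + 1·0 + 1·0 + 1·0 + 1·1 + 1·1 = 2.

2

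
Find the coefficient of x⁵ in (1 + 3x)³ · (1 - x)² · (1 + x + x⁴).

7

(1 + 3x)³ has coefficients 1,9,27,27 for degrees 0…3.
(1 - x)² has coefficients 1,-2,1,0,0,0 for degrees 0…5.
Finally multiplying by (1 + x + x⁴), the product of all factors after the first has coefficients 1,-1,-1,1,1,-2 for degrees 0…5.
[x⁵] = 1·(-2) + 9·1 + 27·1 + 27·(-1) = 7.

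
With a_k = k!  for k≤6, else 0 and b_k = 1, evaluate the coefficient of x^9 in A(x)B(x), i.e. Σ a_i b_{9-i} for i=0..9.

874

The convolution is the x^9 coefficient of A(x)B(x).
Σ = 1·1 + 1·1 + 2·1 + 6·1 + 24·1 + 120·1 + 720·1 + 0·1 + 0·1 + 0·1 = 874.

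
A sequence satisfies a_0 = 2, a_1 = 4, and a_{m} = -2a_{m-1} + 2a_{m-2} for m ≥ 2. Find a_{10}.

The ordinary generating function has denominator 1 + 2t - 2t^2.
Iterating the recurrence: a_0,…,a_{10} = 2, 4, -4, 16, -40, 112, -304, 832, -2272, 6208, -16960.

-16960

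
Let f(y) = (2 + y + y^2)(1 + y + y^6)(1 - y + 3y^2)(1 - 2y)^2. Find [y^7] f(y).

3

(2 + y + y^2) has coefficients 2,1,1 for degrees 0…2.
(1 + y + y^6) has coefficients 1,1,0,0,0,0,1,0 for degrees 0…7.
Multiplying by (1 - y + 3y^2) gives running coefficients 1,0,2,3,0,0,1,-1 for degrees 0…7.
Finally multiplying by (1 - 2y)^2, the product of all factors after the first has coefficients 1,-4,6,-5,-4,12,1,-5 for degrees 0…7.
[y^7] = 2·(-5) + 1·1 + 1·12 = 3.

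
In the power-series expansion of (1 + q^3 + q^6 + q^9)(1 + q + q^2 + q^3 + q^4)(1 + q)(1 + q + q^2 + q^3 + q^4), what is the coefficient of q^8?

17

(1 + q^3 + q^6 + q^9) has coefficients 1,0,0,1,0,0,1,0,0 for degrees 0…8.
(1 + q + q^2 + q^3 + q^4) has coefficients 1,1,1,1,1,0,0,0,0 for degrees 0…8.
Multiplying by (1 + q) gives running coefficients 1,2,2,2,2,1,0,0,0 for degrees 0…8.
Finally multiplying by (1 + q + q^2 + q^3 + q^4), the product of all factors after the first has coefficients 1,3,5,7,9,9,7,5,3 for degrees 0…8.
[q^8] = 1·3 + 1·9 + 1·5 = 17.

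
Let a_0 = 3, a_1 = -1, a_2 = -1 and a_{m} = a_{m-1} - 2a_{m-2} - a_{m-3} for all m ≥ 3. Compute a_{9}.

-17

The ordinary generating function has denominator 1 - t + 2t^2 + t^3.
Iterating the recurrence: a_0,…,a_{9} = 3, -1, -1, -2, 1, 6, 6, -7, -25, -17.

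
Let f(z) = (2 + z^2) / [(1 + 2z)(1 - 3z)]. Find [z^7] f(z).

2655

The denominator gives the recurrence a_n = a_(n−1) + 6a_(n−2) for n ≥ 3; the numerator fixes a_0 = 2, a_1 = 2, a_2 = 15.
Iterating: 2, 2, 15, 27, 117, 279, 981, 2655, so a_7 = 2655.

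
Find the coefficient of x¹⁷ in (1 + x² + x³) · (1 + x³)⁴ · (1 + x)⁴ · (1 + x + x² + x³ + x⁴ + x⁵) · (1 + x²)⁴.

6577

(1 + x² + x³) has coefficients 1,0,1,1 for degrees 0…3.
(1 + x³)⁴ has coefficients 1,0,0,4,0,0,6,0,0,4,0,0,1,0,0,0,0,0 for degrees 0…17.
Multiplying by (1 + x)⁴ gives running coefficients 1,4,6,8,17,24,22,28,36,28,22,24,17,8,6,4,1,0 for degrees 0…17.
Multiplying by (1 + x + x² + x³ + x⁴ + x⁵) gives running coefficients 1,5,11,19,36,60,81,105,135,155,160,160,155,135,105,81,60,36 for degrees 0…17.
Finally multiplying by (1 + x²)⁴, the product of all factors after the first has coefficients 1,5,15,39,86,166,295,479,720,1016,1341,1669,1965,2185,2306,2306,2185,1965 for degrees 0…17.
[x¹⁷] = 1·1965 + 1·2306 + 1·2306 = 6577.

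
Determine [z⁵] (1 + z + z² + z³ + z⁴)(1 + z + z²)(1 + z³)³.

(1 + z + z² + z³ + z⁴) has coefficients 1,1,1,1,1 for degrees 0…4.
(1 + z + z²) has coefficients 1,1,1,0,0,0 for degrees 0…5.
Finally multiplying by (1 + z³)³, the product of all factors after the first has coefficients 1,1,1,3,3,3 for degrees 0…5.
[z⁵] = 1·3 + 1·3 + 1·3 + 1·1 + 1·1 = 11.

11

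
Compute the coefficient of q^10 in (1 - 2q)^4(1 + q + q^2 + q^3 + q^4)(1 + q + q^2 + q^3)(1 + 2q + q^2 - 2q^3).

38

(1 - 2q)^4 has coefficients 1,-8,24,-32,16 for degrees 0…4.
(1 + q + q^2 + q^3 + q^4) has coefficients 1,1,1,1,1,0,0,0,0,0,0 for degrees 0…10.
Multiplying by (1 + q + q^2 + q^3) gives running coefficients 1,2,3,4,4,3,2,1,0,0,0 for degrees 0…10.
Finally multiplying by (1 + 2q + q^2 - 2q^3), the product of all factors after the first has coefficients 1,4,8,10,11,9,4,0,-2,-3,-2 for degrees 0…10.
[q^10] = 1·(-2) − 8·(-3) + 24·(-2) − 32·0 + 16·4 = 38.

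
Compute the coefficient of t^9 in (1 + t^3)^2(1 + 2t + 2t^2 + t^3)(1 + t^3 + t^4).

(1 + t^3)^2 has coefficients 1,0,0,2,0,0,1 for degrees 0…6.
(1 + 2t + 2t^2 + t^3) has coefficients 1,2,2,1,0,0,0,0,0,0 for degrees 0…9.
Finally multiplying by (1 + t^3 + t^4), the product of all factors after the first has coefficients 1,2,2,2,3,4,3,1,0,0 for degrees 0…9.
[t^9] = 1·0 + 2·3 + 1·2 = 8.

8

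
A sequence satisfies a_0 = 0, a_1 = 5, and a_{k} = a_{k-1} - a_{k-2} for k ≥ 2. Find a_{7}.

5

The ordinary generating function has denominator 1 - t + t^2.
Iterating the recurrence: a_0,…,a_{7} = 0, 5, 5, 0, -5, -5, 0, 5.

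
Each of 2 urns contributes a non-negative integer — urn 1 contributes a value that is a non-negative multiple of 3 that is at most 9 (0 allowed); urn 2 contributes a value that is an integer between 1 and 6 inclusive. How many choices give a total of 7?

2

The generating function for the choices is (1 + y^3 + y^6 + y^9)·(y + y^2 + y^3 + y^4 + y^5 + y^6); the count is [y^7].
(1 + y^3 + y^6 + y^9) has coefficients 1,0,0,1,0,0,1,0 for degrees 0…7.
(y + y^2 + y^3 + y^4 + y^5 + y^6) has coefficients 0,1,1,1,1,1,1,0 for degrees 0…7.
[y^7] = 1·0 + 1·1 + 1·1 = 2.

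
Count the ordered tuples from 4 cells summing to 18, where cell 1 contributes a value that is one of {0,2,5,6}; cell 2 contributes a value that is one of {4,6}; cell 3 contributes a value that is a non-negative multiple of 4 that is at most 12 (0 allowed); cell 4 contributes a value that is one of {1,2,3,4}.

8

The generating function for the choices is (1 + x² + x⁵ + x⁶)·(x⁴ + x⁶)·(1 + x⁴ + x⁸ + x¹²)·(x + x² + x³ + x⁴); the count is [x¹⁸].
(1 + x² + x⁵ + x⁶) has coefficients 1,0,1,0,0,1,1 for degrees 0…6.
(x⁴ + x⁶) has coefficients 0,0,0,0,1,0,1,0,0,0,0,0,0,0,0,0,0,0,0 for degrees 0…18.
Multiplying by (1 + x⁴ + x⁸ + x¹²) gives running coefficients 0,0,0,0,1,0,1,0,1,0,1,0,1,0,1,0,1,0,1 for degrees 0…18.
Finally multiplying by (x + x² + x³ + x⁴), the product of all factors after the first has coefficients 0,0,0,0,0,1,1,2,2,2,2,2,2,2,2,2,2,2,2 for degrees 0…18.
[x¹⁸] = 1·2 + 1·2 + 1·2 + 1·2 = 8.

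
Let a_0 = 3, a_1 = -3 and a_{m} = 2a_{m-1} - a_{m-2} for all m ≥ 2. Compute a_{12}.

-69

The ordinary generating function has denominator 1 - 2q + q^2.
Iterating the recurrence: a_0,…,a_{12} = 3, -3, -9, -15, -21, -27, -33, -39, -45, -51, -57, -63, -69.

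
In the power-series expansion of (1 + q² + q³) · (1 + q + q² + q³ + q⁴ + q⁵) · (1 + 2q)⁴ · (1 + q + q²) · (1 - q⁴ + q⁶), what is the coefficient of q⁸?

(1 + q² + q³) has coefficients 1,0,1,1 for degrees 0…3.
(1 + q + q² + q³ + q⁴ + q⁵) has coefficients 1,1,1,1,1,1,0,0,0 for degrees 0…8.
Multiplying by (1 + 2q)⁴ gives running coefficients 1,9,33,65,81,81,80,72,48 for degrees 0…8.
Multiplying by (1 + q + q²) gives running coefficients 1,10,43,107,179,227,242,233,200 for degrees 0…8.
Finally multiplying by (1 - q⁴ + q⁶), the product of all factors after the first has coefficients 1,10,43,107,178,217,200,136,64 for degrees 0…8.
[q⁸] = 1·64 + 1·200 + 1·217 = 481.

481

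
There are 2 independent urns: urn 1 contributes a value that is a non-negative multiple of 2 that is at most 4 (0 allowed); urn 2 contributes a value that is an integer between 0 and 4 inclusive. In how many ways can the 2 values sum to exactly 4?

3

The generating function for the choices is (1 + y² + y⁴)·(1 + y + y² + y³ + y⁴); the count is [y⁴].
(1 + y² + y⁴) has coefficients 1,0,1,0,1 for degrees 0…4.
(1 + y + y² + y³ + y⁴) has coefficients 1,1,1,1,1 for degrees 0…4.
[y⁴] = 1·1 + 1·1 + 1·1 = 3.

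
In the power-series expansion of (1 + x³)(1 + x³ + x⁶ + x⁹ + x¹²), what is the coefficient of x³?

2

(1 + x³) has coefficients 1,0,0,1 for degrees 0…3.
(1 + x³ + x⁶ + x⁹ + x¹²) has coefficients 1,0,0,1 for degrees 0…3.
[x³] = 1·1 + 1·1 = 2.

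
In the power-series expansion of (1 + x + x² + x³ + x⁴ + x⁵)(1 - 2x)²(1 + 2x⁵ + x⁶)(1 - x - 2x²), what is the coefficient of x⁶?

-10

(1 + x + x² + x³ + x⁴ + x⁵) has coefficients 1,1,1,1,1,1 for degrees 0…5.
(1 - 2x)² has coefficients 1,-4,4,0,0,0,0 for degrees 0…6.
Multiplying by (1 + 2x⁵ + x⁶) gives running coefficients 1,-4,4,0,0,2,-7 for degrees 0…6.
Finally multiplying by (1 - x - 2x²), the product of all factors after the first has coefficients 1,-5,6,4,-8,2,-9 for degrees 0…6.
[x⁶] = 1·(-9) + 1·2 + 1·(-8) + 1·4 + 1·6 + 1·(-5) = -10.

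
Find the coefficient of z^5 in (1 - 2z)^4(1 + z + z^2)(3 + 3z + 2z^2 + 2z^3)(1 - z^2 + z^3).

19

(1 - 2z)^4 has coefficients 1,-8,24,-32,16 for degrees 0…4.
(1 + z + z^2) has coefficients 1,1,1,0,0,0 for degrees 0…5.
Multiplying by (3 + 3z + 2z^2 + 2z^3) gives running coefficients 3,6,8,7,4,2 for degrees 0…5.
Finally multiplying by (1 - z^2 + z^3), the product of all factors after the first has coefficients 3,6,5,4,2,3 for degrees 0…5.
[z^5] = 1·3 − 8·2 + 24·4 − 32·5 + 16·6 = 19.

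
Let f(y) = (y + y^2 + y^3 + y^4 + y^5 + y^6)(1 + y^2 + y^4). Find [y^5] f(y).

(y + y^2 + y^3 + y^4 + y^5 + y^6) has coefficients 0,1,1,1,1,1 for degrees 0…5.
(1 + y^2 + y^4) has coefficients 1,0,1,0,1,0 for degrees 0…5.
[y^5] = 1·1 + 1·0 + 1·1 + 1·0 + 1·1 = 3.

3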